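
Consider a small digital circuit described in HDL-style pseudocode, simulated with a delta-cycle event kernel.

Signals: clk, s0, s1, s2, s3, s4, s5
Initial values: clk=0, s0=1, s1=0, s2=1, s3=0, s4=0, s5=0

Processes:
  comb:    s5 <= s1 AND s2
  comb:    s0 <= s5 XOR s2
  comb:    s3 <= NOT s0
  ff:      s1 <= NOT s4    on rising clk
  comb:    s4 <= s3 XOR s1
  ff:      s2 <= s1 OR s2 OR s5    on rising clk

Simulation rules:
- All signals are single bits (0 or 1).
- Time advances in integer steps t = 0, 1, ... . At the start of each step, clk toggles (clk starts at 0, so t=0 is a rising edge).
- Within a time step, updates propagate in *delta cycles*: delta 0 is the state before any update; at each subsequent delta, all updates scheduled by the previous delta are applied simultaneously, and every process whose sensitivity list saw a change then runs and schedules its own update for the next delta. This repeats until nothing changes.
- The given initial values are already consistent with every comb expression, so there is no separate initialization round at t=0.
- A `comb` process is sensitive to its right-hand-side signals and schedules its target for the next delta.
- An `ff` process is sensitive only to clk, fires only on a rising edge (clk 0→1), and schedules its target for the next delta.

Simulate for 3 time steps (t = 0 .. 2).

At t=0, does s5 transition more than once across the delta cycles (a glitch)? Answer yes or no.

no

[bits: s5,s4,s1,s0,clk,s2,s3]
t=0: Δ0=0001010 Δ1=0001110 Δ2=0011110 Δ3=1111110 Δ4=1110110 Δ5=1110111 Δ6=1010111 | 6Δ
t=1: Δ0=1010111 Δ1=1010011 | 1Δ
t=2: Δ0=1010011 Δ1=1010111 | 1Δ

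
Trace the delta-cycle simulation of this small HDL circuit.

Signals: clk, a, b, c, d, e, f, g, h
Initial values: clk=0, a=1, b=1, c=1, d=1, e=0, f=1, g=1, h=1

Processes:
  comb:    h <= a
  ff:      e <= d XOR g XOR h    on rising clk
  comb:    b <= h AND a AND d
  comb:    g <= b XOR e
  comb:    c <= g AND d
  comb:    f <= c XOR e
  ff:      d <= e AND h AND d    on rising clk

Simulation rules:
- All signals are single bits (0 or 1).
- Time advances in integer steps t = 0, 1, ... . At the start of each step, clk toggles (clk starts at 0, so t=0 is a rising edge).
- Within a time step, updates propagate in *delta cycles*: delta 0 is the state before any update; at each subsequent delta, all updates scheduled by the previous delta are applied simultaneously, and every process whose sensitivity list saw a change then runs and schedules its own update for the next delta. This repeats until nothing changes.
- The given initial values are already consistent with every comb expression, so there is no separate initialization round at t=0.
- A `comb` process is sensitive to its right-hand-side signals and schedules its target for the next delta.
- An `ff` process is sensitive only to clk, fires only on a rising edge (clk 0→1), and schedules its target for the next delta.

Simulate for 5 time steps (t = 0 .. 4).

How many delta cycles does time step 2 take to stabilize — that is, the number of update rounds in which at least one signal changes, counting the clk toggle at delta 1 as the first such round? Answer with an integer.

t0.Δ0 h=1 c=1 g=1 clk=0 b=1 a=1 e=0 d=1 f=1
t0.Δ1 h=1 c=1 g=1 clk=1 b=1 a=1 e=0 d=1 f=1
t0.Δ2 h=1 c=1 g=1 clk=1 b=1 a=1 e=1 d=0 f=1
t0.Δ3 h=1 c=0 g=0 clk=1 b=0 a=1 e=1 d=0 f=0
t0.Δ4 h=1 c=0 g=1 clk=1 b=0 a=1 e=1 d=0 f=1
t1.Δ0 h=1 c=0 g=1 clk=1 b=0 a=1 e=1 d=0 f=1
t1.Δ1 h=1 c=0 g=1 clk=0 b=0 a=1 e=1 d=0 f=1
t2.Δ0 h=1 c=0 g=1 clk=0 b=0 a=1 e=1 d=0 f=1
t2.Δ1 h=1 c=0 g=1 clk=1 b=0 a=1 e=1 d=0 f=1
t2.Δ2 h=1 c=0 g=1 clk=1 b=0 a=1 e=0 d=0 f=1
t2.Δ3 h=1 c=0 g=0 clk=1 b=0 a=1 e=0 d=0 f=0
t3.Δ0 h=1 c=0 g=0 clk=1 b=0 a=1 e=0 d=0 f=0
t3.Δ1 h=1 c=0 g=0 clk=0 b=0 a=1 e=0 d=0 f=0
t4.Δ0 h=1 c=0 g=0 clk=0 b=0 a=1 e=0 d=0 f=0
t4.Δ1 h=1 c=0 g=0 clk=1 b=0 a=1 e=0 d=0 f=0
t4.Δ2 h=1 c=0 g=0 clk=1 b=0 a=1 e=1 d=0 f=0
t4.Δ3 h=1 c=0 g=1 clk=1 b=0 a=1 e=1 d=0 f=1

3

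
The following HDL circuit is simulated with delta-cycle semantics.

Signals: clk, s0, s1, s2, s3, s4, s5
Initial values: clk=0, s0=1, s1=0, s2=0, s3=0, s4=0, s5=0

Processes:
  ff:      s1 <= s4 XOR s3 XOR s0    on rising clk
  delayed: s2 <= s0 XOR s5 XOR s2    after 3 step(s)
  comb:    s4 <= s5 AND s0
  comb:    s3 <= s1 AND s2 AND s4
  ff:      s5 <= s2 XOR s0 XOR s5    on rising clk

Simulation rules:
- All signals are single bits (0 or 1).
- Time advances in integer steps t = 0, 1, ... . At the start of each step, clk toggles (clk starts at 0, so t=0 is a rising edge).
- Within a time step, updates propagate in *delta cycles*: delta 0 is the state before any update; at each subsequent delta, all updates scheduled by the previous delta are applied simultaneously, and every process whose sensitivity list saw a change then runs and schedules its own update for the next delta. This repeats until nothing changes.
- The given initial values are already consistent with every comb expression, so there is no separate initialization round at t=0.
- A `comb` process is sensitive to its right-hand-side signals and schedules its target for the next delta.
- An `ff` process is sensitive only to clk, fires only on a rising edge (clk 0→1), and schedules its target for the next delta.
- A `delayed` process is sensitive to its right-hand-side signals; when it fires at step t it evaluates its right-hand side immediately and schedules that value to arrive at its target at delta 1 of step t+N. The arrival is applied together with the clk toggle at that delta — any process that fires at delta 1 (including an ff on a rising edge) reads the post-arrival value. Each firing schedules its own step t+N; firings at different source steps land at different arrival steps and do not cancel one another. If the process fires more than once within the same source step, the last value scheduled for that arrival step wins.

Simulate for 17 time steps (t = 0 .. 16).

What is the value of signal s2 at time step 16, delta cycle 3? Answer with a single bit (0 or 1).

[bits: s3,s0,clk,s4,s5,s2,s1]
t=0: Δ0=0100000 Δ1=0110000 Δ2=0110101 Δ3=0111101 | 3Δ
t=1: Δ0=0111101 Δ1=0101101 | 1Δ
t=2: Δ0=0101101 Δ1=0111101 Δ2=0111000 Δ3=0110000 | 3Δ
t=3: Δ0=0110000 Δ1=0100000 | 1Δ
t=4: Δ0=0100000 Δ1=0110000 Δ2=0110101 Δ3=0111101 | 3Δ
t=5: Δ0=0111101 Δ1=0101111 Δ2=1101111 | 2Δ
t=6: Δ0=1101111 Δ1=1111111 | 1Δ
t=7: Δ0=1111111 Δ1=1101101 Δ2=0101101 | 2Δ
t=8: Δ0=0101101 Δ1=0111111 Δ2=1111110 Δ3=0111110 | 3Δ
t=9: Δ0=0111110 Δ1=0101110 | 1Δ
t=10: Δ0=0101110 Δ1=0111100 Δ2=0111000 Δ3=0110000 | 3Δ
t=11: Δ0=0110000 Δ1=0100010 | 1Δ
t=12: Δ0=0100010 Δ1=0110010 Δ2=0110011 | 2Δ
t=13: Δ0=0110011 Δ1=0100011 | 1Δ
t=14: Δ0=0100011 Δ1=0110001 Δ2=0110101 Δ3=0111101 | 3Δ
t=15: Δ0=0111101 Δ1=0101101 | 1Δ
t=16: Δ0=0101101 Δ1=0111101 Δ2=0111000 Δ3=0110000 | 3Δ

0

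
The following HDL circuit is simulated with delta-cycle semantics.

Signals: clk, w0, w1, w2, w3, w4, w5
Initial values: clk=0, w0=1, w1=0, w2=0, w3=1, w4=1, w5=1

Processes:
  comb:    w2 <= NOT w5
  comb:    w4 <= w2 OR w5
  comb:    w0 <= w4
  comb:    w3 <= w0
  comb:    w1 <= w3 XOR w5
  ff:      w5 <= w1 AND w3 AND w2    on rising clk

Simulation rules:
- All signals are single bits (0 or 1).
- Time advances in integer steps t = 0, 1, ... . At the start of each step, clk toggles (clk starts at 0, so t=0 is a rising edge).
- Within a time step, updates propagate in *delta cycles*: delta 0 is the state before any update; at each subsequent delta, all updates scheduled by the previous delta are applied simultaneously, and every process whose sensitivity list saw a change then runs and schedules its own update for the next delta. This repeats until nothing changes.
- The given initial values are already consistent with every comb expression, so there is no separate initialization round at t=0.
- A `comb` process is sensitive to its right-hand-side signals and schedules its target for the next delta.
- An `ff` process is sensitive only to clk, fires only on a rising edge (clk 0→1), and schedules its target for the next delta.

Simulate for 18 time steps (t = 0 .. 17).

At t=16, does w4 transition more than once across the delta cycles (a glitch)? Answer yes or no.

yes

t=0 Δ0: w5=1 w4=1 clk=0 w2=0 w3=1 w1=0 w0=1
  Δ1: clk:0→1
  Δ2: w5:1→0
  Δ3: w4:1→0, w2:0→1, w1:0→1
  Δ4: w4:0→1, w0:1→0
  Δ5: w3:1→0, w0:0→1
  Δ6: w3:0→1, w1:1→0
  Δ7: w1:0→1
  (7Δ to stable)
t=1 Δ0: w5=0 w4=1 clk=1 w2=1 w3=1 w1=1 w0=1
  Δ1: clk:1→0
  (1Δ to stable)
t=2 Δ0: w5=0 w4=1 clk=0 w2=1 w3=1 w1=1 w0=1
  Δ1: clk:0→1
  Δ2: w5:0→1
  Δ3: w2:1→0, w1:1→0
  (3Δ to stable)
t=3 Δ0: w5=1 w4=1 clk=1 w2=0 w3=1 w1=0 w0=1
  Δ1: clk:1→0
  (1Δ to stable)
t=4 Δ0: w5=1 w4=1 clk=0 w2=0 w3=1 w1=0 w0=1
  Δ1: clk:0→1
  Δ2: w5:1→0
  Δ3: w4:1→0, w2:0→1, w1:0→1
  Δ4: w4:0→1, w0:1→0
  Δ5: w3:1→0, w0:0→1
  Δ6: w3:0→1, w1:1→0
  Δ7: w1:0→1
  (7Δ to stable)
t=5 Δ0: w5=0 w4=1 clk=1 w2=1 w3=1 w1=1 w0=1
  Δ1: clk:1→0
  (1Δ to stable)
t=6 Δ0: w5=0 w4=1 clk=0 w2=1 w3=1 w1=1 w0=1
  Δ1: clk:0→1
  Δ2: w5:0→1
  Δ3: w2:1→0, w1:1→0
  (3Δ to stable)
t=7 Δ0: w5=1 w4=1 clk=1 w2=0 w3=1 w1=0 w0=1
  Δ1: clk:1→0
  (1Δ to stable)
t=8 Δ0: w5=1 w4=1 clk=0 w2=0 w3=1 w1=0 w0=1
  Δ1: clk:0→1
  Δ2: w5:1→0
  Δ3: w4:1→0, w2:0→1, w1:0→1
  Δ4: w4:0→1, w0:1→0
  Δ5: w3:1→0, w0:0→1
  Δ6: w3:0→1, w1:1→0
  Δ7: w1:0→1
  (7Δ to stable)
t=9 Δ0: w5=0 w4=1 clk=1 w2=1 w3=1 w1=1 w0=1
  Δ1: clk:1→0
  (1Δ to stable)
t=10 Δ0: w5=0 w4=1 clk=0 w2=1 w3=1 w1=1 w0=1
  Δ1: clk:0→1
  Δ2: w5:0→1
  Δ3: w2:1→0, w1:1→0
  (3Δ to stable)
t=11 Δ0: w5=1 w4=1 clk=1 w2=0 w3=1 w1=0 w0=1
  Δ1: clk:1→0
  (1Δ to stable)
t=12 Δ0: w5=1 w4=1 clk=0 w2=0 w3=1 w1=0 w0=1
  Δ1: clk:0→1
  Δ2: w5:1→0
  Δ3: w4:1→0, w2:0→1, w1:0→1
  Δ4: w4:0→1, w0:1→0
  Δ5: w3:1→0, w0:0→1
  Δ6: w3:0→1, w1:1→0
  Δ7: w1:0→1
  (7Δ to stable)
t=13 Δ0: w5=0 w4=1 clk=1 w2=1 w3=1 w1=1 w0=1
  Δ1: clk:1→0
  (1Δ to stable)
t=14 Δ0: w5=0 w4=1 clk=0 w2=1 w3=1 w1=1 w0=1
  Δ1: clk:0→1
  Δ2: w5:0→1
  Δ3: w2:1→0, w1:1→0
  (3Δ to stable)
t=15 Δ0: w5=1 w4=1 clk=1 w2=0 w3=1 w1=0 w0=1
  Δ1: clk:1→0
  (1Δ to stable)
t=16 Δ0: w5=1 w4=1 clk=0 w2=0 w3=1 w1=0 w0=1
  Δ1: clk:0→1
  Δ2: w5:1→0
  Δ3: w4:1→0, w2:0→1, w1:0→1
  Δ4: w4:0→1, w0:1→0
  Δ5: w3:1→0, w0:0→1
  Δ6: w3:0→1, w1:1→0
  Δ7: w1:0→1
  (7Δ to stable)
t=17 Δ0: w5=0 w4=1 clk=1 w2=1 w3=1 w1=1 w0=1
  Δ1: clk:1→0
  (1Δ to stable)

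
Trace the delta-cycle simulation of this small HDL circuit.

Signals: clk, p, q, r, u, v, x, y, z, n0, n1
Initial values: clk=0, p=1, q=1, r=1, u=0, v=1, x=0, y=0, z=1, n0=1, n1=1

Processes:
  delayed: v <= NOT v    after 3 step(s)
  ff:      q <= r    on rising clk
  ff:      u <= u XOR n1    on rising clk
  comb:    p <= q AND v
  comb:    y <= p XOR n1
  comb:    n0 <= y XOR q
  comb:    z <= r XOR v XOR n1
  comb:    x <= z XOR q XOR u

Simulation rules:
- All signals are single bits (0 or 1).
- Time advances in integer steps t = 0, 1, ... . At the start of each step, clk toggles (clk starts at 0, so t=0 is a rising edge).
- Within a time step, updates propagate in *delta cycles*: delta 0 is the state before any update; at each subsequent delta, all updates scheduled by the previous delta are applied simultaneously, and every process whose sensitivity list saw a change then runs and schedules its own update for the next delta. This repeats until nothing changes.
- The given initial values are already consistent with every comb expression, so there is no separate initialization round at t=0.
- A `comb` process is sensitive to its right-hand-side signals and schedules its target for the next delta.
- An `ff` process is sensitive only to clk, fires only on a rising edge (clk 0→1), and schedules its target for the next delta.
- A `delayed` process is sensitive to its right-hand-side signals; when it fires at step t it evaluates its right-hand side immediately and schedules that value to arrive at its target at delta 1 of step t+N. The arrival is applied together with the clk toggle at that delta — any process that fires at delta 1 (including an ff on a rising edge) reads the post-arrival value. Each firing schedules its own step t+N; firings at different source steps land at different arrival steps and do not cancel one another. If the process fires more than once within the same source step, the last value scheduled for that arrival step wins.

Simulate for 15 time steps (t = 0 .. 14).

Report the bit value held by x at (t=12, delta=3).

[bits: clk,v,q,p,x,n0,u,y,z,n1,r]
t=0: Δ0=01110100111 Δ1=11110100111 Δ2=11110110111 Δ3=11111110111 | 3Δ
t=1: Δ0=11111110111 Δ1=01111110111 | 1Δ
t=2: Δ0=01111110111 Δ1=11111110111 Δ2=11111100111 Δ3=11110100111 | 3Δ
t=3: Δ0=11110100111 Δ1=01110100111 | 1Δ
t=4: Δ0=01110100111 Δ1=11110100111 Δ2=11110110111 Δ3=11111110111 | 3Δ
t=5: Δ0=11111110111 Δ1=01111110111 | 1Δ
t=6: Δ0=01111110111 Δ1=11111110111 Δ2=11111100111 Δ3=11110100111 | 3Δ
t=7: Δ0=11110100111 Δ1=01110100111 | 1Δ
t=8: Δ0=01110100111 Δ1=11110100111 Δ2=11110110111 Δ3=11111110111 | 3Δ
t=9: Δ0=11111110111 Δ1=01111110111 | 1Δ
t=10: Δ0=01111110111 Δ1=11111110111 Δ2=11111100111 Δ3=11110100111 | 3Δ
t=11: Δ0=11110100111 Δ1=01110100111 | 1Δ
t=12: Δ0=01110100111 Δ1=11110100111 Δ2=11110110111 Δ3=11111110111 | 3Δ
t=13: Δ0=11111110111 Δ1=01111110111 | 1Δ
t=14: Δ0=01111110111 Δ1=11111110111 Δ2=11111100111 Δ3=11110100111 | 3Δ

1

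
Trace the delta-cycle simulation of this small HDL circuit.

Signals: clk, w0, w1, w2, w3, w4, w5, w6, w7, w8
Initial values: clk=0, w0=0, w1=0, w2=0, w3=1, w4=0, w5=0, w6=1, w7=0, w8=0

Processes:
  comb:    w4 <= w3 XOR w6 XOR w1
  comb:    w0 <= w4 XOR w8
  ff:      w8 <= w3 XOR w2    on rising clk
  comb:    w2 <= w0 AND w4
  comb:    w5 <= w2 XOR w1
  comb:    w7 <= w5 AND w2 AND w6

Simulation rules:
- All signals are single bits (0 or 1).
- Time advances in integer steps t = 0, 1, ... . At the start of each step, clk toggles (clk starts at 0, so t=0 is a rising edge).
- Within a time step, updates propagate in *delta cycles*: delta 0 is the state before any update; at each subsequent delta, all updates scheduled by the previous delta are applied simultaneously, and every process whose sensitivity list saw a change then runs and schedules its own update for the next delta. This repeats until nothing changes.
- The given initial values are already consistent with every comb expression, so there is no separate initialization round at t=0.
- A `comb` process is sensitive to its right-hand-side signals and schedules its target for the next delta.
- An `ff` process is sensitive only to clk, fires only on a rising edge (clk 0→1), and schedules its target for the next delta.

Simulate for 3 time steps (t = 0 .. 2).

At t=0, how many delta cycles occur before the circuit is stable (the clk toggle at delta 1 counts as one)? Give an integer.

t=0 Δ0: w3=1 w2=0 clk=0 w7=0 w8=0 w5=0 w1=0 w4=0 w0=0 w6=1
  Δ1: clk:0→1
  Δ2: w8:0→1
  Δ3: w0:0→1
  (3Δ to stable)
t=1 Δ0: w3=1 w2=0 clk=1 w7=0 w8=1 w5=0 w1=0 w4=0 w0=1 w6=1
  Δ1: clk:1→0
  (1Δ to stable)
t=2 Δ0: w3=1 w2=0 clk=0 w7=0 w8=1 w5=0 w1=0 w4=0 w0=1 w6=1
  Δ1: clk:0→1
  (1Δ to stable)

3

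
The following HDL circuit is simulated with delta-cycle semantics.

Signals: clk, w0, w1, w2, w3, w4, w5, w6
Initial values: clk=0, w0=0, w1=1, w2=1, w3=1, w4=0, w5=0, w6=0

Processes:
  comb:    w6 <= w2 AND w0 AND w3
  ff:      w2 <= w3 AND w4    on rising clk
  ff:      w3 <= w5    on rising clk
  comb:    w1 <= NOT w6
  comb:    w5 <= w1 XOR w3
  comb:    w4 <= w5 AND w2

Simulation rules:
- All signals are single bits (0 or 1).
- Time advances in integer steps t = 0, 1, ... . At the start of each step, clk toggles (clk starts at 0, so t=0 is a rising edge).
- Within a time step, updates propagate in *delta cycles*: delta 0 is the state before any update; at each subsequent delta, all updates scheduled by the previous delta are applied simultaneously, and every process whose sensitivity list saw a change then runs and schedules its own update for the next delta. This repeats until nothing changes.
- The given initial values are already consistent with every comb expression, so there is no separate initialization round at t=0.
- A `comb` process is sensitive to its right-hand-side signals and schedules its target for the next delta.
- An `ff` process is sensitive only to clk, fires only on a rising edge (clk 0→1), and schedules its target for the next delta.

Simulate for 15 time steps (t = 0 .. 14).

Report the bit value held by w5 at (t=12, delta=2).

0

t=0 Δ0: w0=0 w4=0 w1=1 w3=1 w5=0 w2=1 w6=0 clk=0
  Δ1: clk:0→1
  Δ2: w3:1→0, w2:1→0
  Δ3: w5:0→1
  (3Δ to stable)
t=1 Δ0: w0=0 w4=0 w1=1 w3=0 w5=1 w2=0 w6=0 clk=1
  Δ1: clk:1→0
  (1Δ to stable)
t=2 Δ0: w0=0 w4=0 w1=1 w3=0 w5=1 w2=0 w6=0 clk=0
  Δ1: clk:0→1
  Δ2: w3:0→1
  Δ3: w5:1→0
  (3Δ to stable)
t=3 Δ0: w0=0 w4=0 w1=1 w3=1 w5=0 w2=0 w6=0 clk=1
  Δ1: clk:1→0
  (1Δ to stable)
t=4 Δ0: w0=0 w4=0 w1=1 w3=1 w5=0 w2=0 w6=0 clk=0
  Δ1: clk:0→1
  Δ2: w3:1→0
  Δ3: w5:0→1
  (3Δ to stable)
t=5 Δ0: w0=0 w4=0 w1=1 w3=0 w5=1 w2=0 w6=0 clk=1
  Δ1: clk:1→0
  (1Δ to stable)
t=6 Δ0: w0=0 w4=0 w1=1 w3=0 w5=1 w2=0 w6=0 clk=0
  Δ1: clk:0→1
  Δ2: w3:0→1
  Δ3: w5:1→0
  (3Δ to stable)
t=7 Δ0: w0=0 w4=0 w1=1 w3=1 w5=0 w2=0 w6=0 clk=1
  Δ1: clk:1→0
  (1Δ to stable)
t=8 Δ0: w0=0 w4=0 w1=1 w3=1 w5=0 w2=0 w6=0 clk=0
  Δ1: clk:0→1
  Δ2: w3:1→0
  Δ3: w5:0→1
  (3Δ to stable)
t=9 Δ0: w0=0 w4=0 w1=1 w3=0 w5=1 w2=0 w6=0 clk=1
  Δ1: clk:1→0
  (1Δ to stable)
t=10 Δ0: w0=0 w4=0 w1=1 w3=0 w5=1 w2=0 w6=0 clk=0
  Δ1: clk:0→1
  Δ2: w3:0→1
  Δ3: w5:1→0
  (3Δ to stable)
t=11 Δ0: w0=0 w4=0 w1=1 w3=1 w5=0 w2=0 w6=0 clk=1
  Δ1: clk:1→0
  (1Δ to stable)
t=12 Δ0: w0=0 w4=0 w1=1 w3=1 w5=0 w2=0 w6=0 clk=0
  Δ1: clk:0→1
  Δ2: w3:1→0
  Δ3: w5:0→1
  (3Δ to stable)
t=13 Δ0: w0=0 w4=0 w1=1 w3=0 w5=1 w2=0 w6=0 clk=1
  Δ1: clk:1→0
  (1Δ to stable)
t=14 Δ0: w0=0 w4=0 w1=1 w3=0 w5=1 w2=0 w6=0 clk=0
  Δ1: clk:0→1
  Δ2: w3:0→1
  Δ3: w5:1→0
  (3Δ to stable)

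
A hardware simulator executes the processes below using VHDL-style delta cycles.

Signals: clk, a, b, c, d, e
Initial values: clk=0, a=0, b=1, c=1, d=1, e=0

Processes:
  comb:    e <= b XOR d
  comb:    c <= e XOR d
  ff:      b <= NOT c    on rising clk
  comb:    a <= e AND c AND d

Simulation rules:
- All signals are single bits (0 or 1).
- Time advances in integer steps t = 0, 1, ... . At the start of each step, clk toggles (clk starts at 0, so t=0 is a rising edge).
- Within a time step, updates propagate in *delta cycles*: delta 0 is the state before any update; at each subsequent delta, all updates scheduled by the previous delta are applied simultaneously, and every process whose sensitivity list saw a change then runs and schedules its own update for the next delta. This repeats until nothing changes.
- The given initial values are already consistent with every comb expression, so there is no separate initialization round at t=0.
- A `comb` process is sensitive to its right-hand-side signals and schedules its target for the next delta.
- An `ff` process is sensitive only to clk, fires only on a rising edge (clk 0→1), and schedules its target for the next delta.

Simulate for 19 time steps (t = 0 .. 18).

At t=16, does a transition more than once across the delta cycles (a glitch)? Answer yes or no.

yes

t0.Δ0 c=1 b=1 e=0 clk=0 a=0 d=1
t0.Δ1 c=1 b=1 e=0 clk=1 a=0 d=1
t0.Δ2 c=1 b=0 e=0 clk=1 a=0 d=1
t0.Δ3 c=1 b=0 e=1 clk=1 a=0 d=1
t0.Δ4 c=0 b=0 e=1 clk=1 a=1 d=1
t0.Δ5 c=0 b=0 e=1 clk=1 a=0 d=1
t1.Δ0 c=0 b=0 e=1 clk=1 a=0 d=1
t1.Δ1 c=0 b=0 e=1 clk=0 a=0 d=1
t2.Δ0 c=0 b=0 e=1 clk=0 a=0 d=1
t2.Δ1 c=0 b=0 e=1 clk=1 a=0 d=1
t2.Δ2 c=0 b=1 e=1 clk=1 a=0 d=1
t2.Δ3 c=0 b=1 e=0 clk=1 a=0 d=1
t2.Δ4 c=1 b=1 e=0 clk=1 a=0 d=1
t3.Δ0 c=1 b=1 e=0 clk=1 a=0 d=1
t3.Δ1 c=1 b=1 e=0 clk=0 a=0 d=1
t4.Δ0 c=1 b=1 e=0 clk=0 a=0 d=1
t4.Δ1 c=1 b=1 e=0 clk=1 a=0 d=1
t4.Δ2 c=1 b=0 e=0 clk=1 a=0 d=1
t4.Δ3 c=1 b=0 e=1 clk=1 a=0 d=1
t4.Δ4 c=0 b=0 e=1 clk=1 a=1 d=1
t4.Δ5 c=0 b=0 e=1 clk=1 a=0 d=1
t5.Δ0 c=0 b=0 e=1 clk=1 a=0 d=1
t5.Δ1 c=0 b=0 e=1 clk=0 a=0 d=1
t6.Δ0 c=0 b=0 e=1 clk=0 a=0 d=1
t6.Δ1 c=0 b=0 e=1 clk=1 a=0 d=1
t6.Δ2 c=0 b=1 e=1 clk=1 a=0 d=1
t6.Δ3 c=0 b=1 e=0 clk=1 a=0 d=1
t6.Δ4 c=1 b=1 e=0 clk=1 a=0 d=1
t7.Δ0 c=1 b=1 e=0 clk=1 a=0 d=1
t7.Δ1 c=1 b=1 e=0 clk=0 a=0 d=1
t8.Δ0 c=1 b=1 e=0 clk=0 a=0 d=1
t8.Δ1 c=1 b=1 e=0 clk=1 a=0 d=1
t8.Δ2 c=1 b=0 e=0 clk=1 a=0 d=1
t8.Δ3 c=1 b=0 e=1 clk=1 a=0 d=1
t8.Δ4 c=0 b=0 e=1 clk=1 a=1 d=1
t8.Δ5 c=0 b=0 e=1 clk=1 a=0 d=1
t9.Δ0 c=0 b=0 e=1 clk=1 a=0 d=1
t9.Δ1 c=0 b=0 e=1 clk=0 a=0 d=1
t10.Δ0 c=0 b=0 e=1 clk=0 a=0 d=1
t10.Δ1 c=0 b=0 e=1 clk=1 a=0 d=1
t10.Δ2 c=0 b=1 e=1 clk=1 a=0 d=1
t10.Δ3 c=0 b=1 e=0 clk=1 a=0 d=1
t10.Δ4 c=1 b=1 e=0 clk=1 a=0 d=1
t11.Δ0 c=1 b=1 e=0 clk=1 a=0 d=1
t11.Δ1 c=1 b=1 e=0 clk=0 a=0 d=1
t12.Δ0 c=1 b=1 e=0 clk=0 a=0 d=1
t12.Δ1 c=1 b=1 e=0 clk=1 a=0 d=1
t12.Δ2 c=1 b=0 e=0 clk=1 a=0 d=1
t12.Δ3 c=1 b=0 e=1 clk=1 a=0 d=1
t12.Δ4 c=0 b=0 e=1 clk=1 a=1 d=1
t12.Δ5 c=0 b=0 e=1 clk=1 a=0 d=1
t13.Δ0 c=0 b=0 e=1 clk=1 a=0 d=1
t13.Δ1 c=0 b=0 e=1 clk=0 a=0 d=1
t14.Δ0 c=0 b=0 e=1 clk=0 a=0 d=1
t14.Δ1 c=0 b=0 e=1 clk=1 a=0 d=1
t14.Δ2 c=0 b=1 e=1 clk=1 a=0 d=1
t14.Δ3 c=0 b=1 e=0 clk=1 a=0 d=1
t14.Δ4 c=1 b=1 e=0 clk=1 a=0 d=1
t15.Δ0 c=1 b=1 e=0 clk=1 a=0 d=1
t15.Δ1 c=1 b=1 e=0 clk=0 a=0 d=1
t16.Δ0 c=1 b=1 e=0 clk=0 a=0 d=1
t16.Δ1 c=1 b=1 e=0 clk=1 a=0 d=1
t16.Δ2 c=1 b=0 e=0 clk=1 a=0 d=1
t16.Δ3 c=1 b=0 e=1 clk=1 a=0 d=1
t16.Δ4 c=0 b=0 e=1 clk=1 a=1 d=1
t16.Δ5 c=0 b=0 e=1 clk=1 a=0 d=1
t17.Δ0 c=0 b=0 e=1 clk=1 a=0 d=1
t17.Δ1 c=0 b=0 e=1 clk=0 a=0 d=1
t18.Δ0 c=0 b=0 e=1 clk=0 a=0 d=1
t18.Δ1 c=0 b=0 e=1 clk=1 a=0 d=1
t18.Δ2 c=0 b=1 e=1 clk=1 a=0 d=1
t18.Δ3 c=0 b=1 e=0 clk=1 a=0 d=1
t18.Δ4 c=1 b=1 e=0 clk=1 a=0 d=1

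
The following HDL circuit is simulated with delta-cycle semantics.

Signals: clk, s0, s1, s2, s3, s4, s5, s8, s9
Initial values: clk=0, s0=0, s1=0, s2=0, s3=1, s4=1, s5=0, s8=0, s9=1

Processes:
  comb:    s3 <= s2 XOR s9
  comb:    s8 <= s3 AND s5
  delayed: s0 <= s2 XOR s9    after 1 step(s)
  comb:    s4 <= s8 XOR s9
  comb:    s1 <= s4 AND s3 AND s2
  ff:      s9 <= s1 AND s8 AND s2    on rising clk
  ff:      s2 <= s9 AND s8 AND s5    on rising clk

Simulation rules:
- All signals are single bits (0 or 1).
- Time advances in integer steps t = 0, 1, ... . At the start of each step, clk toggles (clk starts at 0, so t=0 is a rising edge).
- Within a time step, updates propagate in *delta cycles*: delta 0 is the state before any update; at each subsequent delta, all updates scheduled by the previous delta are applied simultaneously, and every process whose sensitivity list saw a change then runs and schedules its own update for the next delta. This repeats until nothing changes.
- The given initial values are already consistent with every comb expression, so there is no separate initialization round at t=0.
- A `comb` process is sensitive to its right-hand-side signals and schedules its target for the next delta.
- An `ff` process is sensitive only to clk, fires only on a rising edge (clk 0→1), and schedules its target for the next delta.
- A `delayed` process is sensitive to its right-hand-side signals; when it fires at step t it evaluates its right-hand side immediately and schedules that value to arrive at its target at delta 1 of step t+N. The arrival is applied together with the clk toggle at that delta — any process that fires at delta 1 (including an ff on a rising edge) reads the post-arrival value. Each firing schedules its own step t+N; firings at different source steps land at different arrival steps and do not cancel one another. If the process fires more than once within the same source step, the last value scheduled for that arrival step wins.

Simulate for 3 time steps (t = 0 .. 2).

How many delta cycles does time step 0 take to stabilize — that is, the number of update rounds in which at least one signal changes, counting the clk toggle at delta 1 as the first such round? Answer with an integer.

[bits: s5,s8,s2,clk,s9,s1,s4,s3,s0]
t=0: Δ0=000010110 Δ1=000110110 Δ2=000100110 Δ3=000100000 | 3Δ
t=1: Δ0=000100000 Δ1=000000000 | 1Δ
t=2: Δ0=000000000 Δ1=000100000 | 1Δ

3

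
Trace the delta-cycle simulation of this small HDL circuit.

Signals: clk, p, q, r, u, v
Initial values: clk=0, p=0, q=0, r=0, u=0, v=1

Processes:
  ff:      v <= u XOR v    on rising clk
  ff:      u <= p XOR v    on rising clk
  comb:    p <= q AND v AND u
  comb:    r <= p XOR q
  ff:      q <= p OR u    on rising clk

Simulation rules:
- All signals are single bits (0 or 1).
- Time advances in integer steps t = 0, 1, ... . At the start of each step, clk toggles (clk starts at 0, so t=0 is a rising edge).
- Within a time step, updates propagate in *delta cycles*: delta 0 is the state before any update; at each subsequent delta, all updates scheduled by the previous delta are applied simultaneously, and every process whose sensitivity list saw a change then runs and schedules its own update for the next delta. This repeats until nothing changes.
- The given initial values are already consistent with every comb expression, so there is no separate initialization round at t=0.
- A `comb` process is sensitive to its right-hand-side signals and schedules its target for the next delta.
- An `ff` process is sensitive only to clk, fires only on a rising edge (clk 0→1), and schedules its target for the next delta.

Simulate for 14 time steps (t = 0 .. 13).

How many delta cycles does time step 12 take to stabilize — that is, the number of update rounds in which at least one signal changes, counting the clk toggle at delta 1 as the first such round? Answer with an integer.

3

t0.Δ0 q=0 p=0 u=0 v=1 clk=0 r=0
t0.Δ1 q=0 p=0 u=0 v=1 clk=1 r=0
t0.Δ2 q=0 p=0 u=1 v=1 clk=1 r=0
t1.Δ0 q=0 p=0 u=1 v=1 clk=1 r=0
t1.Δ1 q=0 p=0 u=1 v=1 clk=0 r=0
t2.Δ0 q=0 p=0 u=1 v=1 clk=0 r=0
t2.Δ1 q=0 p=0 u=1 v=1 clk=1 r=0
t2.Δ2 q=1 p=0 u=1 v=0 clk=1 r=0
t2.Δ3 q=1 p=0 u=1 v=0 clk=1 r=1
t3.Δ0 q=1 p=0 u=1 v=0 clk=1 r=1
t3.Δ1 q=1 p=0 u=1 v=0 clk=0 r=1
t4.Δ0 q=1 p=0 u=1 v=0 clk=0 r=1
t4.Δ1 q=1 p=0 u=1 v=0 clk=1 r=1
t4.Δ2 q=1 p=0 u=0 v=1 clk=1 r=1
t5.Δ0 q=1 p=0 u=0 v=1 clk=1 r=1
t5.Δ1 q=1 p=0 u=0 v=1 clk=0 r=1
t6.Δ0 q=1 p=0 u=0 v=1 clk=0 r=1
t6.Δ1 q=1 p=0 u=0 v=1 clk=1 r=1
t6.Δ2 q=0 p=0 u=1 v=1 clk=1 r=1
t6.Δ3 q=0 p=0 u=1 v=1 clk=1 r=0
t7.Δ0 q=0 p=0 u=1 v=1 clk=1 r=0
t7.Δ1 q=0 p=0 u=1 v=1 clk=0 r=0
t8.Δ0 q=0 p=0 u=1 v=1 clk=0 r=0
t8.Δ1 q=0 p=0 u=1 v=1 clk=1 r=0
t8.Δ2 q=1 p=0 u=1 v=0 clk=1 r=0
t8.Δ3 q=1 p=0 u=1 v=0 clk=1 r=1
t9.Δ0 q=1 p=0 u=1 v=0 clk=1 r=1
t9.Δ1 q=1 p=0 u=1 v=0 clk=0 r=1
t10.Δ0 q=1 p=0 u=1 v=0 clk=0 r=1
t10.Δ1 q=1 p=0 u=1 v=0 clk=1 r=1
t10.Δ2 q=1 p=0 u=0 v=1 clk=1 r=1
t11.Δ0 q=1 p=0 u=0 v=1 clk=1 r=1
t11.Δ1 q=1 p=0 u=0 v=1 clk=0 r=1
t12.Δ0 q=1 p=0 u=0 v=1 clk=0 r=1
t12.Δ1 q=1 p=0 u=0 v=1 clk=1 r=1
t12.Δ2 q=0 p=0 u=1 v=1 clk=1 r=1
t12.Δ3 q=0 p=0 u=1 v=1 clk=1 r=0
t13.Δ0 q=0 p=0 u=1 v=1 clk=1 r=0
t13.Δ1 q=0 p=0 u=1 v=1 clk=0 r=0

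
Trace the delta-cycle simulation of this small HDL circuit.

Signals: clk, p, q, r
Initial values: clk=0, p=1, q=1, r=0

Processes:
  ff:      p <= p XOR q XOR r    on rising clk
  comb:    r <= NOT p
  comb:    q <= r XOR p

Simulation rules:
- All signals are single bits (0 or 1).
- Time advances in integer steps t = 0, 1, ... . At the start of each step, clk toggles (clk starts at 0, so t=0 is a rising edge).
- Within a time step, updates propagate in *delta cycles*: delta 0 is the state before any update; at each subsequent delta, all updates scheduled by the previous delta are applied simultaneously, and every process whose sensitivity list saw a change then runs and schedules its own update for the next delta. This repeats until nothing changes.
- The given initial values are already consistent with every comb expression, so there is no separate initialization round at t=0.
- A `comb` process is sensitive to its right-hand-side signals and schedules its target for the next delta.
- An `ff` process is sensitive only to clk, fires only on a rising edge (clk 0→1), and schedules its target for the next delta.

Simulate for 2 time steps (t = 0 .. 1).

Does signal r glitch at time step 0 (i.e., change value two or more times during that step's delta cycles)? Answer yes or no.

t=0 Δ0: p=1 q=1 r=0 clk=0
  Δ1: clk:0→1
  Δ2: p:1→0
  Δ3: q:1→0, r:0→1
  Δ4: q:0→1
  (4Δ to stable)
t=1 Δ0: p=0 q=1 r=1 clk=1
  Δ1: clk:1→0
  (1Δ to stable)

no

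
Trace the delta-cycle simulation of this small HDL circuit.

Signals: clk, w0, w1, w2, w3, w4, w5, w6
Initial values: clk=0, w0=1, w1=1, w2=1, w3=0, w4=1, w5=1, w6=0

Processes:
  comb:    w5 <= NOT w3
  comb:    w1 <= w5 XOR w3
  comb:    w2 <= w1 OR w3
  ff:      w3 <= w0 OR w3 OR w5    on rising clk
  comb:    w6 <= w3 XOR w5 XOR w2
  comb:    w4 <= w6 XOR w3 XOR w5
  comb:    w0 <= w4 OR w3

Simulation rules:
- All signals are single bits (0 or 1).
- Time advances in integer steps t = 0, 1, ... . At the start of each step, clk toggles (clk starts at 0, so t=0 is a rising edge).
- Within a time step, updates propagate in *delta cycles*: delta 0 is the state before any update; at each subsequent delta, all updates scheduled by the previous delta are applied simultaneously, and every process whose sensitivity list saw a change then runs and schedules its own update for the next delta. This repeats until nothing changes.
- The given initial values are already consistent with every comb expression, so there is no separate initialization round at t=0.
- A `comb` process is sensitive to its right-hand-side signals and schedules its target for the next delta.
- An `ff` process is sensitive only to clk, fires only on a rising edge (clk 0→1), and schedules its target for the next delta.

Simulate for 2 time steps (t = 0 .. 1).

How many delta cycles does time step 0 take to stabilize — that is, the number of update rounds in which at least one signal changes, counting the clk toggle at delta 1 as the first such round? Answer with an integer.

t=0 Δ0: w6=0 w3=0 w0=1 w5=1 clk=0 w1=1 w4=1 w2=1
  Δ1: clk:0→1
  Δ2: w3:0→1
  Δ3: w6:0→1, w5:1→0, w1:1→0, w4:1→0
  Δ4: w6:1→0, w1:0→1
  Δ5: w4:0→1
  (5Δ to stable)
t=1 Δ0: w6=0 w3=1 w0=1 w5=0 clk=1 w1=1 w4=1 w2=1
  Δ1: clk:1→0
  (1Δ to stable)

5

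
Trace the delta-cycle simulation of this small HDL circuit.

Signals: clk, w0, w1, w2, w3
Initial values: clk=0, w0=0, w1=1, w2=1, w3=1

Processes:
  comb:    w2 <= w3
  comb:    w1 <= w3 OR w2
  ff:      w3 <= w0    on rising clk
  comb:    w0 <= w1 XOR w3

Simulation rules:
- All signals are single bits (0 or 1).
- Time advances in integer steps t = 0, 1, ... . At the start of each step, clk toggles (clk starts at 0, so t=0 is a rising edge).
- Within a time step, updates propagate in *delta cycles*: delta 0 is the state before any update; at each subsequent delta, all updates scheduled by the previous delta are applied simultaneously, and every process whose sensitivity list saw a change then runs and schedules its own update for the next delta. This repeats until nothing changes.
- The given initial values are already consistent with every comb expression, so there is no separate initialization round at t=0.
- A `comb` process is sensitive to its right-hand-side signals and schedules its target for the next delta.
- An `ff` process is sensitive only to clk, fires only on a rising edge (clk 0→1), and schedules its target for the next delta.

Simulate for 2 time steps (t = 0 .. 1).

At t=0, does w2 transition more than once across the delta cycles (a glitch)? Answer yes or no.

no

[bits: w2,w3,w0,w1,clk]
t=0: Δ0=11010 Δ1=11011 Δ2=10011 Δ3=00111 Δ4=00101 Δ5=00001 | 5Δ
t=1: Δ0=00001 Δ1=00000 | 1Δ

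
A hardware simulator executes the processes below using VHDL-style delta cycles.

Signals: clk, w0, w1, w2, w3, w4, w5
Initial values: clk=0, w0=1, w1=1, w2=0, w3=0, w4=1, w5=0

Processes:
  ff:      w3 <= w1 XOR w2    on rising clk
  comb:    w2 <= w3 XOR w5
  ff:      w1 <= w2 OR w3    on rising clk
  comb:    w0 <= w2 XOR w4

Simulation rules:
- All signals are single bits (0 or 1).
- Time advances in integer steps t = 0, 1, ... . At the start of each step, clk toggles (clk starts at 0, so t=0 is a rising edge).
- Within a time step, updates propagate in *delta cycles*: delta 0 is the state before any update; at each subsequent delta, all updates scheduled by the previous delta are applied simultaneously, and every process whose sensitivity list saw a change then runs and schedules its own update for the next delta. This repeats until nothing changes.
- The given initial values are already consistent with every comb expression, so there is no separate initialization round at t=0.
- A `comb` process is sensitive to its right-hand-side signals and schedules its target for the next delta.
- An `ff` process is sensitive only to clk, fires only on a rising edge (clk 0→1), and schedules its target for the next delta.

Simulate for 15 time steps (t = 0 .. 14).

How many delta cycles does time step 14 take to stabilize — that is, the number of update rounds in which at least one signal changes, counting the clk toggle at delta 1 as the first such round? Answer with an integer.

t0.Δ0 w3=0 clk=0 w2=0 w1=1 w5=0 w4=1 w0=1
t0.Δ1 w3=0 clk=1 w2=0 w1=1 w5=0 w4=1 w0=1
t0.Δ2 w3=1 clk=1 w2=0 w1=0 w5=0 w4=1 w0=1
t0.Δ3 w3=1 clk=1 w2=1 w1=0 w5=0 w4=1 w0=1
t0.Δ4 w3=1 clk=1 w2=1 w1=0 w5=0 w4=1 w0=0
t1.Δ0 w3=1 clk=1 w2=1 w1=0 w5=0 w4=1 w0=0
t1.Δ1 w3=1 clk=0 w2=1 w1=0 w5=0 w4=1 w0=0
t2.Δ0 w3=1 clk=0 w2=1 w1=0 w5=0 w4=1 w0=0
t2.Δ1 w3=1 clk=1 w2=1 w1=0 w5=0 w4=1 w0=0
t2.Δ2 w3=1 clk=1 w2=1 w1=1 w5=0 w4=1 w0=0
t3.Δ0 w3=1 clk=1 w2=1 w1=1 w5=0 w4=1 w0=0
t3.Δ1 w3=1 clk=0 w2=1 w1=1 w5=0 w4=1 w0=0
t4.Δ0 w3=1 clk=0 w2=1 w1=1 w5=0 w4=1 w0=0
t4.Δ1 w3=1 clk=1 w2=1 w1=1 w5=0 w4=1 w0=0
t4.Δ2 w3=0 clk=1 w2=1 w1=1 w5=0 w4=1 w0=0
t4.Δ3 w3=0 clk=1 w2=0 w1=1 w5=0 w4=1 w0=0
t4.Δ4 w3=0 clk=1 w2=0 w1=1 w5=0 w4=1 w0=1
t5.Δ0 w3=0 clk=1 w2=0 w1=1 w5=0 w4=1 w0=1
t5.Δ1 w3=0 clk=0 w2=0 w1=1 w5=0 w4=1 w0=1
t6.Δ0 w3=0 clk=0 w2=0 w1=1 w5=0 w4=1 w0=1
t6.Δ1 w3=0 clk=1 w2=0 w1=1 w5=0 w4=1 w0=1
t6.Δ2 w3=1 clk=1 w2=0 w1=0 w5=0 w4=1 w0=1
t6.Δ3 w3=1 clk=1 w2=1 w1=0 w5=0 w4=1 w0=1
t6.Δ4 w3=1 clk=1 w2=1 w1=0 w5=0 w4=1 w0=0
t7.Δ0 w3=1 clk=1 w2=1 w1=0 w5=0 w4=1 w0=0
t7.Δ1 w3=1 clk=0 w2=1 w1=0 w5=0 w4=1 w0=0
t8.Δ0 w3=1 clk=0 w2=1 w1=0 w5=0 w4=1 w0=0
t8.Δ1 w3=1 clk=1 w2=1 w1=0 w5=0 w4=1 w0=0
t8.Δ2 w3=1 clk=1 w2=1 w1=1 w5=0 w4=1 w0=0
t9.Δ0 w3=1 clk=1 w2=1 w1=1 w5=0 w4=1 w0=0
t9.Δ1 w3=1 clk=0 w2=1 w1=1 w5=0 w4=1 w0=0
t10.Δ0 w3=1 clk=0 w2=1 w1=1 w5=0 w4=1 w0=0
t10.Δ1 w3=1 clk=1 w2=1 w1=1 w5=0 w4=1 w0=0
t10.Δ2 w3=0 clk=1 w2=1 w1=1 w5=0 w4=1 w0=0
t10.Δ3 w3=0 clk=1 w2=0 w1=1 w5=0 w4=1 w0=0
t10.Δ4 w3=0 clk=1 w2=0 w1=1 w5=0 w4=1 w0=1
t11.Δ0 w3=0 clk=1 w2=0 w1=1 w5=0 w4=1 w0=1
t11.Δ1 w3=0 clk=0 w2=0 w1=1 w5=0 w4=1 w0=1
t12.Δ0 w3=0 clk=0 w2=0 w1=1 w5=0 w4=1 w0=1
t12.Δ1 w3=0 clk=1 w2=0 w1=1 w5=0 w4=1 w0=1
t12.Δ2 w3=1 clk=1 w2=0 w1=0 w5=0 w4=1 w0=1
t12.Δ3 w3=1 clk=1 w2=1 w1=0 w5=0 w4=1 w0=1
t12.Δ4 w3=1 clk=1 w2=1 w1=0 w5=0 w4=1 w0=0
t13.Δ0 w3=1 clk=1 w2=1 w1=0 w5=0 w4=1 w0=0
t13.Δ1 w3=1 clk=0 w2=1 w1=0 w5=0 w4=1 w0=0
t14.Δ0 w3=1 clk=0 w2=1 w1=0 w5=0 w4=1 w0=0
t14.Δ1 w3=1 clk=1 w2=1 w1=0 w5=0 w4=1 w0=0
t14.Δ2 w3=1 clk=1 w2=1 w1=1 w5=0 w4=1 w0=0

2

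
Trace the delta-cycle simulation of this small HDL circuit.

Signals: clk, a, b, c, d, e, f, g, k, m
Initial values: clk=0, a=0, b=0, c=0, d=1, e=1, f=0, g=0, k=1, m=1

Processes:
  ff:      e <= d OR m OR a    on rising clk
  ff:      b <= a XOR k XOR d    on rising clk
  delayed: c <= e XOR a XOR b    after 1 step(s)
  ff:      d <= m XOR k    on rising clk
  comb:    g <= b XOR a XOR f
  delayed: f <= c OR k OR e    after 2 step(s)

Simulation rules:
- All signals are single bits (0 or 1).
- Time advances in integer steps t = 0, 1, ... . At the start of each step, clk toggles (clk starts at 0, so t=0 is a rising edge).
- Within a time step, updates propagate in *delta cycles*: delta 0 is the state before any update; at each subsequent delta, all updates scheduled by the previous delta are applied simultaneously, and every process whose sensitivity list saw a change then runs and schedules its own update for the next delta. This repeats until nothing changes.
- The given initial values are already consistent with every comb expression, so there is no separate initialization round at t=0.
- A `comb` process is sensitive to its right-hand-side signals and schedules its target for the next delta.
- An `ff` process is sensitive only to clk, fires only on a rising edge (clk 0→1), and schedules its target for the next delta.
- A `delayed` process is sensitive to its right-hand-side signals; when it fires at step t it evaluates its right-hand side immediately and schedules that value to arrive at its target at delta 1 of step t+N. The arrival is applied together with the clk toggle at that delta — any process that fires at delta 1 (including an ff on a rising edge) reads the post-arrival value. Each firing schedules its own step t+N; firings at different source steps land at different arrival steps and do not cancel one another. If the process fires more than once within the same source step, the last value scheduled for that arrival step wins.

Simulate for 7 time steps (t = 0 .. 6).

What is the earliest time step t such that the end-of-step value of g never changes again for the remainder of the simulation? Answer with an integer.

2

t=0 Δ0: f=0 e=1 d=1 k=1 clk=0 b=0 c=0 m=1 g=0 a=0
  Δ1: clk:0→1
  Δ2: d:1→0
  (2Δ to stable)
t=1 Δ0: f=0 e=1 d=0 k=1 clk=1 b=0 c=0 m=1 g=0 a=0
  Δ1: clk:1→0
  (1Δ to stable)
t=2 Δ0: f=0 e=1 d=0 k=1 clk=0 b=0 c=0 m=1 g=0 a=0
  Δ1: clk:0→1
  Δ2: b:0→1
  Δ3: g:0→1
  (3Δ to stable)
t=3 Δ0: f=0 e=1 d=0 k=1 clk=1 b=1 c=0 m=1 g=1 a=0
  Δ1: clk:1→0
  (1Δ to stable)
t=4 Δ0: f=0 e=1 d=0 k=1 clk=0 b=1 c=0 m=1 g=1 a=0
  Δ1: clk:0→1
  (1Δ to stable)
t=5 Δ0: f=0 e=1 d=0 k=1 clk=1 b=1 c=0 m=1 g=1 a=0
  Δ1: clk:1→0
  (1Δ to stable)
t=6 Δ0: f=0 e=1 d=0 k=1 clk=0 b=1 c=0 m=1 g=1 a=0
  Δ1: clk:0→1
  (1Δ to stable)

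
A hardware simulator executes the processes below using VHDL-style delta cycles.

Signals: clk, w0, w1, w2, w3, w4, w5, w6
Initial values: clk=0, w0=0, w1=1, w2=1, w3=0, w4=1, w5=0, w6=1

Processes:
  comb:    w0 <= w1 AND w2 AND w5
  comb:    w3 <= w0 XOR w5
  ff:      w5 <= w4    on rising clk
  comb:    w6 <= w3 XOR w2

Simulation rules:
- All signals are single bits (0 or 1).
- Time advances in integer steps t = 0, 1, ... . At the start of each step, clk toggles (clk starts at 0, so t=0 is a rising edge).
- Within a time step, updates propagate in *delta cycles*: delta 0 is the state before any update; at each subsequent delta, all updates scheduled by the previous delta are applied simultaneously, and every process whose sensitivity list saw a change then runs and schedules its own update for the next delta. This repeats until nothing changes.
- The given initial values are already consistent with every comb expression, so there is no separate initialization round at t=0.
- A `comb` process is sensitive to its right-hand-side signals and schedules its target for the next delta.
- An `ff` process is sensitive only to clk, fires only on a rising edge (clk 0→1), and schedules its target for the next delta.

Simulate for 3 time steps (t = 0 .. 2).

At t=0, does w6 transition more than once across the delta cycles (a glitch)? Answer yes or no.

yes

[bits: w2,w0,w6,w1,w5,w3,w4,clk]
t=0: Δ0=10110010 Δ1=10110011 Δ2=10111011 Δ3=11111111 Δ4=11011011 Δ5=11111011 | 5Δ
t=1: Δ0=11111011 Δ1=11111010 | 1Δ
t=2: Δ0=11111010 Δ1=11111011 | 1Δ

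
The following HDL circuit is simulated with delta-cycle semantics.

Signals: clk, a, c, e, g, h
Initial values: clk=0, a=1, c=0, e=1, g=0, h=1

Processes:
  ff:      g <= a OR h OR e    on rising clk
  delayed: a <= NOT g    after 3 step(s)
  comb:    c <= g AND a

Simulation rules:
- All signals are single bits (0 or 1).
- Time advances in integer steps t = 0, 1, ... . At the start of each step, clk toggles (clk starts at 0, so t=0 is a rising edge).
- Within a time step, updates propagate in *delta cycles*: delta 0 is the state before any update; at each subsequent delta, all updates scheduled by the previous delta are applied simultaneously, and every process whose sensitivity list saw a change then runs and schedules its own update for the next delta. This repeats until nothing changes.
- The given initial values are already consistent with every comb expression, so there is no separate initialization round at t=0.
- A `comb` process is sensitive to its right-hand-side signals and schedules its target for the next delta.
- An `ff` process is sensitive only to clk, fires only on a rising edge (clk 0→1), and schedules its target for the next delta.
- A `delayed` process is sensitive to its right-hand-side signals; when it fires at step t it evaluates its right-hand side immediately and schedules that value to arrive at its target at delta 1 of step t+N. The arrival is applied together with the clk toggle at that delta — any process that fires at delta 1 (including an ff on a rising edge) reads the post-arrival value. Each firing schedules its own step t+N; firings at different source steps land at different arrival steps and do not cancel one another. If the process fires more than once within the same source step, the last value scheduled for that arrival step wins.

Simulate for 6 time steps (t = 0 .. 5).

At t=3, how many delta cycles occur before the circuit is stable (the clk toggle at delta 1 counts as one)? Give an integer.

2

t=0 Δ0: g=0 h=1 e=1 c=0 clk=0 a=1
  Δ1: clk:0→1
  Δ2: g:0→1
  Δ3: c:0→1
  (3Δ to stable)
t=1 Δ0: g=1 h=1 e=1 c=1 clk=1 a=1
  Δ1: clk:1→0
  (1Δ to stable)
t=2 Δ0: g=1 h=1 e=1 c=1 clk=0 a=1
  Δ1: clk:0→1
  (1Δ to stable)
t=3 Δ0: g=1 h=1 e=1 c=1 clk=1 a=1
  Δ1: clk:1→0, a:1→0
  Δ2: c:1→0
  (2Δ to stable)
t=4 Δ0: g=1 h=1 e=1 c=0 clk=0 a=0
  Δ1: clk:0→1
  (1Δ to stable)
t=5 Δ0: g=1 h=1 e=1 c=0 clk=1 a=0
  Δ1: clk:1→0
  (1Δ to stable)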